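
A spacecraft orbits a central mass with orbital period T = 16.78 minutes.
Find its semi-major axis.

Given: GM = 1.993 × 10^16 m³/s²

Convert to SI: T = 16.78 minutes = 1006.8 s.
Invert Kepler's third law: a = (GM · T² / (4π²))^(1/3).
Substituting T = 1006.8 s and GM = 1.993e+16 m³/s²:
a = (1.993e+16 · (1006.8)² / (4π²))^(1/3) m
a ≈ 7.999e+06 m = 7.999 Mm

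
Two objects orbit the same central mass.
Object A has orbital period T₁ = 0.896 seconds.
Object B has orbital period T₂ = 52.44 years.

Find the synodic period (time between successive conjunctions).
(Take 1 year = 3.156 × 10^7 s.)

Convert to SI: T₂ = 52.44 years = 1.65501e+09 s.
T_syn = |T₁ · T₂ / (T₁ − T₂)|.
T_syn = |0.896 · 1.65501e+09 / (0.896 − 1.65501e+09)| s ≈ 0.896 s = 0.896 seconds.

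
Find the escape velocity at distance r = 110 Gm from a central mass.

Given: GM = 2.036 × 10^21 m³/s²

Convert to SI: r = 110 Gm = 1.1e+11 m.
Escape velocity comes from setting total energy to zero: ½v² − GM/r = 0 ⇒ v_esc = √(2GM / r).
v_esc = √(2 · 2.036e+21 / 1.1e+11) m/s ≈ 1.924e+05 m/s = 192.4 km/s.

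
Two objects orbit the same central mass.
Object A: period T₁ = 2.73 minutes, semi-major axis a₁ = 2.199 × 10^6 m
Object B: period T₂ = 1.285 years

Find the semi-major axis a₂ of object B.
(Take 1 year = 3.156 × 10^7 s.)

Convert to SI: T₁ = 2.73 minutes = 163.8 s; T₂ = 1.285 years = 4.05546e+07 s.
Kepler's third law: (T₁/T₂)² = (a₁/a₂)³ ⇒ a₂ = a₁ · (T₂/T₁)^(2/3).
T₂/T₁ = 4.05546e+07 / 163.8 = 247586.
a₂ = 2.199e+06 · (247586)^(2/3) m ≈ 8.67e+09 m = 8.67 × 10^9 m.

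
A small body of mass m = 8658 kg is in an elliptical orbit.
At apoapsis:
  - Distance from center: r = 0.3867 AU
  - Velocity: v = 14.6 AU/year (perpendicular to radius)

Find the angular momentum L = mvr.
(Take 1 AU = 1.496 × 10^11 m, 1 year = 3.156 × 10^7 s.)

Convert to SI: r = 0.3867 AU = 5.78503e+10 m; v = 14.6 AU/year = 69206.6 m/s.
Since v is perpendicular to r, L = m · v · r.
L = 8658 · 69206.6 · 5.78503e+10 kg·m²/s ≈ 3.466e+19 kg·m²/s.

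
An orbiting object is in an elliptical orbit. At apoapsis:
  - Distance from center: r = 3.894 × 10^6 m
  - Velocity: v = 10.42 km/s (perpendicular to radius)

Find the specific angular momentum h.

Convert to SI: v = 10.42 km/s = 10420 m/s.
With v perpendicular to r, h = r · v.
h = 3.894e+06 · 10420 m²/s ≈ 4.058e+10 m²/s.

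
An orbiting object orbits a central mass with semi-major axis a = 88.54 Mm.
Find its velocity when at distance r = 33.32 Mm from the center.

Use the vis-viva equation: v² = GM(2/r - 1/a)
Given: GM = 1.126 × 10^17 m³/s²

Convert to SI: a = 88.54 Mm = 8.854e+07 m; r = 33.32 Mm = 3.332e+07 m.
Vis-viva: v = √(GM · (2/r − 1/a)).
2/r − 1/a = 2/3.332e+07 − 1/8.854e+07 = 4.87297e-08 m⁻¹.
v = √(1.126e+17 · 4.87297e-08) m/s ≈ 7.407e+04 m/s = 74.07 km/s.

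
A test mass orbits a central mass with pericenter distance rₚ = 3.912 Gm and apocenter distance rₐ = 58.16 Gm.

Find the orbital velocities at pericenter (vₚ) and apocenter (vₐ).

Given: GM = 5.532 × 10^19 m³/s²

Convert to SI: rₚ = 3.912 Gm = 3.912e+09 m; rₐ = 58.16 Gm = 5.816e+10 m.
Use the vis-viva equation v² = GM(2/r − 1/a) with a = (rₚ + rₐ)/2 = (3.912e+09 + 5.816e+10)/2 = 3.1036e+10 m.
vₚ = √(GM · (2/rₚ − 1/a)) = √(5.532e+19 · (2/3.912e+09 − 1/3.1036e+10)) m/s ≈ 1.628e+05 m/s = 162.8 km/s.
vₐ = √(GM · (2/rₐ − 1/a)) = √(5.532e+19 · (2/5.816e+10 − 1/3.1036e+10)) m/s ≈ 1.095e+04 m/s = 10.95 km/s.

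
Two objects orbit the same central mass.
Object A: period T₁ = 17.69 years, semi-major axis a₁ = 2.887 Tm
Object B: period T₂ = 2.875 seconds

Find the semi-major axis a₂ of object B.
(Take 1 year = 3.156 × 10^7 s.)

Convert to SI: T₁ = 17.69 years = 5.58296e+08 s; a₁ = 2.887 Tm = 2.887e+12 m.
Kepler's third law: (T₁/T₂)² = (a₁/a₂)³ ⇒ a₂ = a₁ · (T₂/T₁)^(2/3).
T₂/T₁ = 2.875 / 5.58296e+08 = 5.14959e-09.
a₂ = 2.887e+12 · (5.14959e-09)^(2/3) m ≈ 8.609e+06 m = 8.609 Mm.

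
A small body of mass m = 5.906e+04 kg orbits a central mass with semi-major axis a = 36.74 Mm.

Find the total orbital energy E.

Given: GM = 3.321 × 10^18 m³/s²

Convert to SI: a = 36.74 Mm = 3.674e+07 m.
E = −GMm / (2a).
E = −3.321e+18 · 5.906e+04 / (2 · 3.674e+07) J ≈ -2.669e+15 J = -2.669 PJ.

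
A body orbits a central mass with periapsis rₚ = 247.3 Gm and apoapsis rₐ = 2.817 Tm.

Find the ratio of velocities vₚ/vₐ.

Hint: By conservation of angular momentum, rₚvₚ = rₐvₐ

Convert to SI: rₚ = 247.3 Gm = 2.473e+11 m; rₐ = 2.817 Tm = 2.817e+12 m.
Conservation of angular momentum gives rₚvₚ = rₐvₐ, so vₚ/vₐ = rₐ/rₚ.
vₚ/vₐ = 2.817e+12 / 2.473e+11 ≈ 11.39.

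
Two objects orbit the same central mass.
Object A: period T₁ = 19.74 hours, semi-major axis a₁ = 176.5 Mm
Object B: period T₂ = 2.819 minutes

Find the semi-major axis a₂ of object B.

Convert to SI: T₁ = 19.74 hours = 71064 s; a₁ = 176.5 Mm = 1.765e+08 m; T₂ = 2.819 minutes = 169.14 s.
Kepler's third law: (T₁/T₂)² = (a₁/a₂)³ ⇒ a₂ = a₁ · (T₂/T₁)^(2/3).
T₂/T₁ = 169.14 / 71064 = 0.00238011.
a₂ = 1.765e+08 · (0.00238011)^(2/3) m ≈ 3.146e+06 m = 3.146 Mm.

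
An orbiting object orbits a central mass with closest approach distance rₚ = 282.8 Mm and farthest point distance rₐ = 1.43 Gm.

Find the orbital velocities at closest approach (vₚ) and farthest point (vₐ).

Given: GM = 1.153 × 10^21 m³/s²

Convert to SI: rₚ = 282.8 Mm = 2.828e+08 m; rₐ = 1.43 Gm = 1.43e+09 m.
Use the vis-viva equation v² = GM(2/r − 1/a) with a = (rₚ + rₐ)/2 = (2.828e+08 + 1.43e+09)/2 = 8.564e+08 m.
vₚ = √(GM · (2/rₚ − 1/a)) = √(1.153e+21 · (2/2.828e+08 − 1/8.564e+08)) m/s ≈ 2.609e+06 m/s = 2609 km/s.
vₐ = √(GM · (2/rₐ − 1/a)) = √(1.153e+21 · (2/1.43e+09 − 1/8.564e+08)) m/s ≈ 5.16e+05 m/s = 516 km/s.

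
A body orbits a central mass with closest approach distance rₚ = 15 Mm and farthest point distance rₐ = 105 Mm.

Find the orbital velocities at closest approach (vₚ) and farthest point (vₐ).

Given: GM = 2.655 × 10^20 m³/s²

Convert to SI: rₚ = 15 Mm = 1.5e+07 m; rₐ = 105 Mm = 1.05e+08 m.
Use the vis-viva equation v² = GM(2/r − 1/a) with a = (rₚ + rₐ)/2 = (1.5e+07 + 1.05e+08)/2 = 6e+07 m.
vₚ = √(GM · (2/rₚ − 1/a)) = √(2.655e+20 · (2/1.5e+07 − 1/6e+07)) m/s ≈ 5.566e+06 m/s = 5566 km/s.
vₐ = √(GM · (2/rₐ − 1/a)) = √(2.655e+20 · (2/1.05e+08 − 1/6e+07)) m/s ≈ 7.951e+05 m/s = 795.1 km/s.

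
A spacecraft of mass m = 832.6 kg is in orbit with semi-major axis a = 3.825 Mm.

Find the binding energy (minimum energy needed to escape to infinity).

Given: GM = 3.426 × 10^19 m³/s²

Convert to SI: a = 3.825 Mm = 3.825e+06 m.
Total orbital energy is E = −GMm/(2a); binding energy is E_bind = −E = GMm/(2a).
E_bind = 3.426e+19 · 832.6 / (2 · 3.825e+06) J ≈ 3.729e+15 J = 3.729 PJ.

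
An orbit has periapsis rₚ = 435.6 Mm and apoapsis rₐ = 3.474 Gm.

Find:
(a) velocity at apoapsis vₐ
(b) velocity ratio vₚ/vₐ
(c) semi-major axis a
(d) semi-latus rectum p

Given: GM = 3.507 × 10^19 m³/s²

Convert to SI: rₚ = 435.6 Mm = 4.356e+08 m; rₐ = 3.474 Gm = 3.474e+09 m.
(a) With a = (rₚ + rₐ)/2 = 1.9548e+09 m, vₐ = √(GM (2/rₐ − 1/a)) = √(3.507e+19 · (2/3.474e+09 − 1/1.9548e+09)) m/s ≈ 4.743e+04 m/s
(b) Conservation of angular momentum (rₚvₚ = rₐvₐ) gives vₚ/vₐ = rₐ/rₚ = 3.474e+09/4.356e+08 ≈ 7.975
(c) a = (rₚ + rₐ)/2 = (4.356e+08 + 3.474e+09)/2 ≈ 1.955e+09 m
(d) From a = (rₚ + rₐ)/2 = 1.9548e+09 m and e = (rₐ − rₚ)/(rₐ + rₚ) = 0.777164, p = a(1 − e²) = 1.9548e+09 · (1 − (0.777164)²) ≈ 7.741e+08 m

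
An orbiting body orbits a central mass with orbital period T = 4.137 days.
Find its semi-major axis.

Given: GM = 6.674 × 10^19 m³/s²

Convert to SI: T = 4.137 days = 357437 s.
Invert Kepler's third law: a = (GM · T² / (4π²))^(1/3).
Substituting T = 357437 s and GM = 6.674e+19 m³/s²:
a = (6.674e+19 · (357437)² / (4π²))^(1/3) m
a ≈ 6e+09 m = 6 Gm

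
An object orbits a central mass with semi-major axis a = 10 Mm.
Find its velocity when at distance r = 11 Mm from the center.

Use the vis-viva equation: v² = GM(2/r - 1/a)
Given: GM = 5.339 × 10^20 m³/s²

Convert to SI: a = 10 Mm = 1e+07 m; r = 11 Mm = 1.1e+07 m.
Vis-viva: v = √(GM · (2/r − 1/a)).
2/r − 1/a = 2/1.1e+07 − 1/1e+07 = 8.18182e-08 m⁻¹.
v = √(5.339e+20 · 8.18182e-08) m/s ≈ 6.609e+06 m/s = 6609 km/s.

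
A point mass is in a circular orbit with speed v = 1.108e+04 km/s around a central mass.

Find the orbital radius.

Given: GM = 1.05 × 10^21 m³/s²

Convert to SI: v = 1.108e+04 km/s = 1.108e+07 m/s.
For a circular orbit, v² = GM / r, so r = GM / v².
r = 1.05e+21 / (1.108e+07)² m ≈ 8.553e+06 m = 8.553 × 10^6 m.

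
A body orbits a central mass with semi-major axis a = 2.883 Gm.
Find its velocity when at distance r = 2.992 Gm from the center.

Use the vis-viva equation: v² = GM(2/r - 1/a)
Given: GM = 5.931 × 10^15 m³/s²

Convert to SI: a = 2.883 Gm = 2.883e+09 m; r = 2.992 Gm = 2.992e+09 m.
Vis-viva: v = √(GM · (2/r − 1/a)).
2/r − 1/a = 2/2.992e+09 − 1/2.883e+09 = 3.21588e-10 m⁻¹.
v = √(5.931e+15 · 3.21588e-10) m/s ≈ 1381 m/s = 1.381 km/s.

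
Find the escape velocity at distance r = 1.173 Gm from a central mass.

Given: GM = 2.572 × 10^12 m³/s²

Convert to SI: r = 1.173 Gm = 1.173e+09 m.
Escape velocity comes from setting total energy to zero: ½v² − GM/r = 0 ⇒ v_esc = √(2GM / r).
v_esc = √(2 · 2.572e+12 / 1.173e+09) m/s ≈ 66.22 m/s = 66.22 m/s.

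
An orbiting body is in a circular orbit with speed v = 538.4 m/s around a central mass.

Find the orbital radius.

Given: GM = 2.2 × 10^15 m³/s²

For a circular orbit, v² = GM / r, so r = GM / v².
r = 2.2e+15 / (538.4)² m ≈ 7.589e+09 m = 7.589 Gm.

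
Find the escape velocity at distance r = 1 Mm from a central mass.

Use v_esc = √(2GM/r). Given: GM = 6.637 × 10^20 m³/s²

Convert to SI: r = 1 Mm = 1e+06 m.
Escape velocity comes from setting total energy to zero: ½v² − GM/r = 0 ⇒ v_esc = √(2GM / r).
v_esc = √(2 · 6.637e+20 / 1e+06) m/s ≈ 3.643e+07 m/s = 3.643e+04 km/s.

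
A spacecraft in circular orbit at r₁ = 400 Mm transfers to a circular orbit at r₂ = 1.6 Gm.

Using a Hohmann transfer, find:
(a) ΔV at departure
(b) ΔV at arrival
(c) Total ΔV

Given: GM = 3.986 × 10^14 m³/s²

Convert to SI: r₁ = 400 Mm = 4e+08 m; r₂ = 1.6 Gm = 1.6e+09 m.
Transfer semi-major axis: a_t = (r₁ + r₂)/2 = (4e+08 + 1.6e+09)/2 = 1e+09 m.
Circular speeds: v₁ = √(GM/r₁) = 998.248 m/s, v₂ = √(GM/r₂) = 499.124 m/s.
Transfer speeds (vis-viva v² = GM(2/r − 1/a_t)): v₁ᵗ = 1262.7 m/s, v₂ᵗ = 315.674 m/s.
(a) ΔV₁ = |v₁ᵗ − v₁| ≈ 264.4 m/s = 264.4 m/s.
(b) ΔV₂ = |v₂ − v₂ᵗ| ≈ 183.5 m/s = 183.5 m/s.
(c) ΔV_total = ΔV₁ + ΔV₂ ≈ 447.9 m/s = 447.9 m/s.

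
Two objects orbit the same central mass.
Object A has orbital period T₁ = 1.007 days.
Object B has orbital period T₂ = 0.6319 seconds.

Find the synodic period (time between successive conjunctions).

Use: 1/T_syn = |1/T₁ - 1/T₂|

Convert to SI: T₁ = 1.007 days = 87004.8 s.
T_syn = |T₁ · T₂ / (T₁ − T₂)|.
T_syn = |87004.8 · 0.6319 / (87004.8 − 0.6319)| s ≈ 0.6319 s = 0.6319 seconds.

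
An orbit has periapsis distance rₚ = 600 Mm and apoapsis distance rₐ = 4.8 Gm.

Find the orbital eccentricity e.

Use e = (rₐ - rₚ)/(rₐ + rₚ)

Convert to SI: rₚ = 600 Mm = 6e+08 m; rₐ = 4.8 Gm = 4.8e+09 m.
e = (rₐ − rₚ) / (rₐ + rₚ).
e = (4.8e+09 − 6e+08) / (4.8e+09 + 6e+08) = 4.2e+09 / 5.4e+09 ≈ 0.7778.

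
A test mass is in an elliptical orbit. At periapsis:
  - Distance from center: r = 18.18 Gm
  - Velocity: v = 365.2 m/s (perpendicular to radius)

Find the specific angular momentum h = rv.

Convert to SI: r = 18.18 Gm = 1.818e+10 m.
With v perpendicular to r, h = r · v.
h = 1.818e+10 · 365.2 m²/s ≈ 6.639e+12 m²/s.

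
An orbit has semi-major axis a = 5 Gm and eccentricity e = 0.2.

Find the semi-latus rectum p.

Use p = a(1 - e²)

Convert to SI: a = 5 Gm = 5e+09 m.
p = a (1 − e²).
p = 5e+09 · (1 − (0.2)²) = 5e+09 · 0.96 ≈ 4.8e+09 m = 4.8 Gm.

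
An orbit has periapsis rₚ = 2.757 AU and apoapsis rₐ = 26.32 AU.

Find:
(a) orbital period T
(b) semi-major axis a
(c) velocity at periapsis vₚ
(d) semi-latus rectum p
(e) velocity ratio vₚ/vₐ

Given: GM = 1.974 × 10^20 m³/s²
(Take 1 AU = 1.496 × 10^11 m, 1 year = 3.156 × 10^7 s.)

Convert to SI: rₚ = 2.757 AU = 4.12447e+11 m; rₐ = 26.32 AU = 3.93747e+12 m.
(a) With a = (rₚ + rₐ)/2 = 2.17496e+12 m, T = 2π √(a³/GM) = 2π √((2.17496e+12)³/1.974e+20) s ≈ 1.434e+09 s
(b) a = (rₚ + rₐ)/2 = (4.12447e+11 + 3.93747e+12)/2 ≈ 2.175e+12 m
(c) With a = (rₚ + rₐ)/2 = 2.17496e+12 m, vₚ = √(GM (2/rₚ − 1/a)) = √(1.974e+20 · (2/4.12447e+11 − 1/2.17496e+12)) m/s ≈ 2.944e+04 m/s
(d) From a = (rₚ + rₐ)/2 = 2.17496e+12 m and e = (rₐ − rₚ)/(rₐ + rₚ) = 0.810366, p = a(1 − e²) = 2.17496e+12 · (1 − (0.810366)²) ≈ 7.467e+11 m
(e) Conservation of angular momentum (rₚvₚ = rₐvₐ) gives vₚ/vₐ = rₐ/rₚ = 3.93747e+12/4.12447e+11 ≈ 9.547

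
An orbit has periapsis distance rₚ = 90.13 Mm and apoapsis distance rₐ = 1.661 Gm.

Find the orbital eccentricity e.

Convert to SI: rₚ = 90.13 Mm = 9.013e+07 m; rₐ = 1.661 Gm = 1.661e+09 m.
e = (rₐ − rₚ) / (rₐ + rₚ).
e = (1.661e+09 − 9.013e+07) / (1.661e+09 + 9.013e+07) = 1.57087e+09 / 1.75113e+09 ≈ 0.8971.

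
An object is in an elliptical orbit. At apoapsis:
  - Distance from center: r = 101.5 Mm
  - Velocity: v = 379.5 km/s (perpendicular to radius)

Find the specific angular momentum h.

Convert to SI: r = 101.5 Mm = 1.015e+08 m; v = 379.5 km/s = 379500 m/s.
With v perpendicular to r, h = r · v.
h = 1.015e+08 · 379500 m²/s ≈ 3.852e+13 m²/s.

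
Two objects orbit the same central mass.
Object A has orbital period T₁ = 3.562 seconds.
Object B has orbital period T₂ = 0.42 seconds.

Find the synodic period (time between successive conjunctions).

T_syn = |T₁ · T₂ / (T₁ − T₂)|.
T_syn = |3.562 · 0.42 / (3.562 − 0.42)| s ≈ 0.4761 s = 0.4761 seconds.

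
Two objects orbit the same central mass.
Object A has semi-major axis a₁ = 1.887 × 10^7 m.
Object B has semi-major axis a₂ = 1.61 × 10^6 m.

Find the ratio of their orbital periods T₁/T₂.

From Kepler's third law, (T₁/T₂)² = (a₁/a₂)³, so T₁/T₂ = (a₁/a₂)^(3/2).
a₁/a₂ = 1.887e+07 / 1.61e+06 = 11.7205.
T₁/T₂ = (11.7205)^(3/2) ≈ 40.13.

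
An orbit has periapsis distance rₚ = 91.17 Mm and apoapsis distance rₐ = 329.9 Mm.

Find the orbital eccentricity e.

Convert to SI: rₚ = 91.17 Mm = 9.117e+07 m; rₐ = 329.9 Mm = 3.299e+08 m.
e = (rₐ − rₚ) / (rₐ + rₚ).
e = (3.299e+08 − 9.117e+07) / (3.299e+08 + 9.117e+07) = 2.3873e+08 / 4.2107e+08 ≈ 0.567.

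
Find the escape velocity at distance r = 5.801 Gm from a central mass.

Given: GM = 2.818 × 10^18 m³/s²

Convert to SI: r = 5.801 Gm = 5.801e+09 m.
Escape velocity comes from setting total energy to zero: ½v² − GM/r = 0 ⇒ v_esc = √(2GM / r).
v_esc = √(2 · 2.818e+18 / 5.801e+09) m/s ≈ 3.117e+04 m/s = 31.17 km/s.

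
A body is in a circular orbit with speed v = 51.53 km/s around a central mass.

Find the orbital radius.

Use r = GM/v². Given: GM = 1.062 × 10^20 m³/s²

Convert to SI: v = 51.53 km/s = 51530 m/s.
For a circular orbit, v² = GM / r, so r = GM / v².
r = 1.062e+20 / (51530)² m ≈ 3.999e+10 m = 39.99 Gm.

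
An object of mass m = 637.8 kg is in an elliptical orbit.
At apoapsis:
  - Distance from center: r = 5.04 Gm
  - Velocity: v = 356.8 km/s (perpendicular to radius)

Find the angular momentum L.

Convert to SI: r = 5.04 Gm = 5.04e+09 m; v = 356.8 km/s = 356800 m/s.
Since v is perpendicular to r, L = m · v · r.
L = 637.8 · 356800 · 5.04e+09 kg·m²/s ≈ 1.147e+18 kg·m²/s.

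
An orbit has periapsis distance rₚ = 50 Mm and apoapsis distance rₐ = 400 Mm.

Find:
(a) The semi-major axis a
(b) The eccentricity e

Convert to SI: rₚ = 50 Mm = 5e+07 m; rₐ = 400 Mm = 4e+08 m.
(a) a = (rₚ + rₐ) / 2 = (5e+07 + 4e+08) / 2 ≈ 2.25e+08 m = 225 Mm.
(b) e = (rₐ − rₚ) / (rₐ + rₚ) = (4e+08 − 5e+07) / (4e+08 + 5e+07) ≈ 0.7778.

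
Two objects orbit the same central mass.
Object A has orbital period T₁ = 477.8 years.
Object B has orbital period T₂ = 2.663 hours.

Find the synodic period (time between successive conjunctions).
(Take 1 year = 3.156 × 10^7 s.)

Convert to SI: T₁ = 477.8 years = 1.50794e+10 s; T₂ = 2.663 hours = 9586.8 s.
T_syn = |T₁ · T₂ / (T₁ − T₂)|.
T_syn = |1.50794e+10 · 9586.8 / (1.50794e+10 − 9586.8)| s ≈ 9587 s = 2.663 hours.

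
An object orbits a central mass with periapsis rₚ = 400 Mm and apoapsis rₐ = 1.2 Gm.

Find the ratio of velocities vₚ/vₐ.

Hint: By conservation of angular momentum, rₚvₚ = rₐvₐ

Convert to SI: rₚ = 400 Mm = 4e+08 m; rₐ = 1.2 Gm = 1.2e+09 m.
Conservation of angular momentum gives rₚvₚ = rₐvₐ, so vₚ/vₐ = rₐ/rₚ.
vₚ/vₐ = 1.2e+09 / 4e+08 ≈ 3.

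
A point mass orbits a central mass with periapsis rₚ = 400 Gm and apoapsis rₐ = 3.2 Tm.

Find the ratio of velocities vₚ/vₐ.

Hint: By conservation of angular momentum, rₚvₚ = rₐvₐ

Convert to SI: rₚ = 400 Gm = 4e+11 m; rₐ = 3.2 Tm = 3.2e+12 m.
Conservation of angular momentum gives rₚvₚ = rₐvₐ, so vₚ/vₐ = rₐ/rₚ.
vₚ/vₐ = 3.2e+12 / 4e+11 ≈ 8.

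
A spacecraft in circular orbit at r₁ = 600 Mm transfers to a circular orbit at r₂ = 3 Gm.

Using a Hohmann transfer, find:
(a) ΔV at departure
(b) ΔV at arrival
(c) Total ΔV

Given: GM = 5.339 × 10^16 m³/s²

Convert to SI: r₁ = 600 Mm = 6e+08 m; r₂ = 3 Gm = 3e+09 m.
Transfer semi-major axis: a_t = (r₁ + r₂)/2 = (6e+08 + 3e+09)/2 = 1.8e+09 m.
Circular speeds: v₁ = √(GM/r₁) = 9433.1 m/s, v₂ = √(GM/r₂) = 4218.61 m/s.
Transfer speeds (vis-viva v² = GM(2/r − 1/a_t)): v₁ᵗ = 12178.1 m/s, v₂ᵗ = 2435.62 m/s.
(a) ΔV₁ = |v₁ᵗ − v₁| ≈ 2745 m/s = 2.745 km/s.
(b) ΔV₂ = |v₂ − v₂ᵗ| ≈ 1783 m/s = 1.783 km/s.
(c) ΔV_total = ΔV₁ + ΔV₂ ≈ 4528 m/s = 4.528 km/s.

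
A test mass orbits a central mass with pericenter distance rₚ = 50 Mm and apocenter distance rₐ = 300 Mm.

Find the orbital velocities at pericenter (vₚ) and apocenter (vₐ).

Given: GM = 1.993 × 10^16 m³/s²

Convert to SI: rₚ = 50 Mm = 5e+07 m; rₐ = 300 Mm = 3e+08 m.
Use the vis-viva equation v² = GM(2/r − 1/a) with a = (rₚ + rₐ)/2 = (5e+07 + 3e+08)/2 = 1.75e+08 m.
vₚ = √(GM · (2/rₚ − 1/a)) = √(1.993e+16 · (2/5e+07 − 1/1.75e+08)) m/s ≈ 2.614e+04 m/s = 26.14 km/s.
vₐ = √(GM · (2/rₐ − 1/a)) = √(1.993e+16 · (2/3e+08 − 1/1.75e+08)) m/s ≈ 4357 m/s = 4.357 km/s.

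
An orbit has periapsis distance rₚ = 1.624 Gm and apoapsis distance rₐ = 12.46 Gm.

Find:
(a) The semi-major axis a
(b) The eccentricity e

Convert to SI: rₚ = 1.624 Gm = 1.624e+09 m; rₐ = 12.46 Gm = 1.246e+10 m.
(a) a = (rₚ + rₐ) / 2 = (1.624e+09 + 1.246e+10) / 2 ≈ 7.042e+09 m = 7.042 Gm.
(b) e = (rₐ − rₚ) / (rₐ + rₚ) = (1.246e+10 − 1.624e+09) / (1.246e+10 + 1.624e+09) ≈ 0.7694.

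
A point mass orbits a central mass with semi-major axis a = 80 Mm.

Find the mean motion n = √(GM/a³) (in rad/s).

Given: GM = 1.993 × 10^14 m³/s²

Convert to SI: a = 80 Mm = 8e+07 m.
n = √(GM / a³).
n = √(1.993e+14 / (8e+07)³) rad/s ≈ 1.973e-05 rad/s.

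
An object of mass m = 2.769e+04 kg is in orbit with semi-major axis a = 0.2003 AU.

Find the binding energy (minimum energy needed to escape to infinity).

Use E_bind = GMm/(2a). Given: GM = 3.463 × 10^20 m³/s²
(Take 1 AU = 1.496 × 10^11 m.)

Convert to SI: a = 0.2003 AU = 2.99649e+10 m.
Total orbital energy is E = −GMm/(2a); binding energy is E_bind = −E = GMm/(2a).
E_bind = 3.463e+20 · 2.769e+04 / (2 · 2.99649e+10) J ≈ 1.6e+14 J = 160 TJ.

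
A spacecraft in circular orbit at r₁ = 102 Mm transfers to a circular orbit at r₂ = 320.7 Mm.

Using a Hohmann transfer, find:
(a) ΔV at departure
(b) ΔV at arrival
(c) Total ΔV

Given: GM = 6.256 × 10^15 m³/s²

Convert to SI: r₁ = 102 Mm = 1.02e+08 m; r₂ = 320.7 Mm = 3.207e+08 m.
Transfer semi-major axis: a_t = (r₁ + r₂)/2 = (1.02e+08 + 3.207e+08)/2 = 2.1135e+08 m.
Circular speeds: v₁ = √(GM/r₁) = 7831.56 m/s, v₂ = √(GM/r₂) = 4416.71 m/s.
Transfer speeds (vis-viva v² = GM(2/r − 1/a_t)): v₁ᵗ = 9647.1 m/s, v₂ᵗ = 3068.3 m/s.
(a) ΔV₁ = |v₁ᵗ − v₁| ≈ 1816 m/s = 1.816 km/s.
(b) ΔV₂ = |v₂ − v₂ᵗ| ≈ 1348 m/s = 1.348 km/s.
(c) ΔV_total = ΔV₁ + ΔV₂ ≈ 3164 m/s = 3.164 km/s.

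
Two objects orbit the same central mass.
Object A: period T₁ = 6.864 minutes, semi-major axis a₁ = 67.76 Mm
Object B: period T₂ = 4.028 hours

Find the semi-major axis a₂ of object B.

Convert to SI: T₁ = 6.864 minutes = 411.84 s; a₁ = 67.76 Mm = 6.776e+07 m; T₂ = 4.028 hours = 14500.8 s.
Kepler's third law: (T₁/T₂)² = (a₁/a₂)³ ⇒ a₂ = a₁ · (T₂/T₁)^(2/3).
T₂/T₁ = 14500.8 / 411.84 = 35.2098.
a₂ = 6.776e+07 · (35.2098)^(2/3) m ≈ 7.279e+08 m = 727.9 Mm.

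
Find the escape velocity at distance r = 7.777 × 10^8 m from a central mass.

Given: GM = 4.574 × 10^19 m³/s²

Escape velocity comes from setting total energy to zero: ½v² − GM/r = 0 ⇒ v_esc = √(2GM / r).
v_esc = √(2 · 4.574e+19 / 7.777e+08) m/s ≈ 3.43e+05 m/s = 343 km/s.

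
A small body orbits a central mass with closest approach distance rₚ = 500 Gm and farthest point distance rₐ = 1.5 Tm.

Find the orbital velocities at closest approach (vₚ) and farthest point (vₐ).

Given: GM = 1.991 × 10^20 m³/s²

Convert to SI: rₚ = 500 Gm = 5e+11 m; rₐ = 1.5 Tm = 1.5e+12 m.
Use the vis-viva equation v² = GM(2/r − 1/a) with a = (rₚ + rₐ)/2 = (5e+11 + 1.5e+12)/2 = 1e+12 m.
vₚ = √(GM · (2/rₚ − 1/a)) = √(1.991e+20 · (2/5e+11 − 1/1e+12)) m/s ≈ 2.444e+04 m/s = 24.44 km/s.
vₐ = √(GM · (2/rₐ − 1/a)) = √(1.991e+20 · (2/1.5e+12 − 1/1e+12)) m/s ≈ 8147 m/s = 8.147 km/s.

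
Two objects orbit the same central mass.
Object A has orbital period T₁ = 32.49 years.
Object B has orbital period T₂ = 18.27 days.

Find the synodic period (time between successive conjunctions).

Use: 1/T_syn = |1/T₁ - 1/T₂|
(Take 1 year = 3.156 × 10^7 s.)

Convert to SI: T₁ = 32.49 years = 1.02538e+09 s; T₂ = 18.27 days = 1.57853e+06 s.
T_syn = |T₁ · T₂ / (T₁ − T₂)|.
T_syn = |1.02538e+09 · 1.57853e+06 / (1.02538e+09 − 1.57853e+06)| s ≈ 1.581e+06 s = 18.3 days.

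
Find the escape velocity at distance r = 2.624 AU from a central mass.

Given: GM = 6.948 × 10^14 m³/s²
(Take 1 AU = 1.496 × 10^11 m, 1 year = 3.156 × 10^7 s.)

Convert to SI: r = 2.624 AU = 3.9255e+11 m.
Escape velocity comes from setting total energy to zero: ½v² − GM/r = 0 ⇒ v_esc = √(2GM / r).
v_esc = √(2 · 6.948e+14 / 3.9255e+11) m/s ≈ 59.5 m/s = 0.01255 AU/year.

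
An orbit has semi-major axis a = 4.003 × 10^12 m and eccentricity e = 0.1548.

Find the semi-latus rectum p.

p = a (1 − e²).
p = 4.003e+12 · (1 − (0.1548)²) = 4.003e+12 · 0.976037 ≈ 3.907e+12 m = 3.907 × 10^12 m.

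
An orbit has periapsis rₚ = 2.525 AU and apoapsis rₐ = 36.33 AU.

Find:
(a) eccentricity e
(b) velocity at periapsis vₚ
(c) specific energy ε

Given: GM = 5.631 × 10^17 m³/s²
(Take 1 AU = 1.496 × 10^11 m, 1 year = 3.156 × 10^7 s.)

Convert to SI: rₚ = 2.525 AU = 3.7774e+11 m; rₐ = 36.33 AU = 5.43497e+12 m.
(a) e = (rₐ − rₚ)/(rₐ + rₚ) = (5.43497e+12 − 3.7774e+11)/(5.43497e+12 + 3.7774e+11) ≈ 0.87
(b) With a = (rₚ + rₐ)/2 = 2.90635e+12 m, vₚ = √(GM (2/rₚ − 1/a)) = √(5.631e+17 · (2/3.7774e+11 − 1/2.90635e+12)) m/s ≈ 1670 m/s
(c) With a = (rₚ + rₐ)/2 = 2.90635e+12 m, ε = −GM/(2a) = −5.631e+17/(2 · 2.90635e+12) J/kg ≈ -9.687e+04 J/kg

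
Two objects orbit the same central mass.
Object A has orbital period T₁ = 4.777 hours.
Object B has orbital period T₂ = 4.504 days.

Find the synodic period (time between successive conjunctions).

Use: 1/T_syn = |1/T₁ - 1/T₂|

Convert to SI: T₁ = 4.777 hours = 17197.2 s; T₂ = 4.504 days = 389146 s.
T_syn = |T₁ · T₂ / (T₁ − T₂)|.
T_syn = |17197.2 · 389146 / (17197.2 − 389146)| s ≈ 1.799e+04 s = 4.998 hours.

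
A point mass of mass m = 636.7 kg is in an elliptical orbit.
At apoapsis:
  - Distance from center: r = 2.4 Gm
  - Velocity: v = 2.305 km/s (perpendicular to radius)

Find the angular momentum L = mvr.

Convert to SI: r = 2.4 Gm = 2.4e+09 m; v = 2.305 km/s = 2305 m/s.
Since v is perpendicular to r, L = m · v · r.
L = 636.7 · 2305 · 2.4e+09 kg·m²/s ≈ 3.522e+15 kg·m²/s.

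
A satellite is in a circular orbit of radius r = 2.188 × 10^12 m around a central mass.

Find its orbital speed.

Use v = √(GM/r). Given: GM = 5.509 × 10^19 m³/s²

For a circular orbit, gravity supplies the centripetal force, so v = √(GM / r).
v = √(5.509e+19 / 2.188e+12) m/s ≈ 5018 m/s = 5.018 km/s.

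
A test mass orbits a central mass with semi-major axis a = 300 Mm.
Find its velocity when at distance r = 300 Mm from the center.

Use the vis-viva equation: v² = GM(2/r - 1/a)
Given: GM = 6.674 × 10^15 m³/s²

Convert to SI: a = 300 Mm = 3e+08 m; r = 300 Mm = 3e+08 m.
Vis-viva: v = √(GM · (2/r − 1/a)).
2/r − 1/a = 2/3e+08 − 1/3e+08 = 3.33333e-09 m⁻¹.
v = √(6.674e+15 · 3.33333e-09) m/s ≈ 4717 m/s = 4.717 km/s.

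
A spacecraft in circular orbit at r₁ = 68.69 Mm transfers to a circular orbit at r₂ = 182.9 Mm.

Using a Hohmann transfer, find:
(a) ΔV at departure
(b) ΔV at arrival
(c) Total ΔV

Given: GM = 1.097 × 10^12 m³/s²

Convert to SI: r₁ = 68.69 Mm = 6.869e+07 m; r₂ = 182.9 Mm = 1.829e+08 m.
Transfer semi-major axis: a_t = (r₁ + r₂)/2 = (6.869e+07 + 1.829e+08)/2 = 1.25795e+08 m.
Circular speeds: v₁ = √(GM/r₁) = 126.374 m/s, v₂ = √(GM/r₂) = 77.4455 m/s.
Transfer speeds (vis-viva v² = GM(2/r − 1/a_t)): v₁ᵗ = 152.381 m/s, v₂ᵗ = 57.2284 m/s.
(a) ΔV₁ = |v₁ᵗ − v₁| ≈ 26.01 m/s = 26.01 m/s.
(b) ΔV₂ = |v₂ − v₂ᵗ| ≈ 20.22 m/s = 20.22 m/s.
(c) ΔV_total = ΔV₁ + ΔV₂ ≈ 46.22 m/s = 46.22 m/s.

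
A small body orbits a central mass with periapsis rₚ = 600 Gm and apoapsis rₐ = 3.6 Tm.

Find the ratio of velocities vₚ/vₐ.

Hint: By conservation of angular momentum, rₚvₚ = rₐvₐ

Convert to SI: rₚ = 600 Gm = 6e+11 m; rₐ = 3.6 Tm = 3.6e+12 m.
Conservation of angular momentum gives rₚvₚ = rₐvₐ, so vₚ/vₐ = rₐ/rₚ.
vₚ/vₐ = 3.6e+12 / 6e+11 ≈ 6.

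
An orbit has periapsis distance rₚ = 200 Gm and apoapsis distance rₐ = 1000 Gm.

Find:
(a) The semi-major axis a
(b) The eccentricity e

Convert to SI: rₚ = 200 Gm = 2e+11 m; rₐ = 1000 Gm = 1e+12 m.
(a) a = (rₚ + rₐ) / 2 = (2e+11 + 1e+12) / 2 ≈ 6e+11 m = 600 Gm.
(b) e = (rₐ − rₚ) / (rₐ + rₚ) = (1e+12 − 2e+11) / (1e+12 + 2e+11) ≈ 0.6667.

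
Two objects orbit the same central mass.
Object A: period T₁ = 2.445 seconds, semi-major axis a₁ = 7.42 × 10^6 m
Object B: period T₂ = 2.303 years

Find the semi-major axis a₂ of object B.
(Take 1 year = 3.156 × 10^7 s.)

Convert to SI: T₂ = 2.303 years = 7.26827e+07 s.
Kepler's third law: (T₁/T₂)² = (a₁/a₂)³ ⇒ a₂ = a₁ · (T₂/T₁)^(2/3).
T₂/T₁ = 7.26827e+07 / 2.445 = 2.97271e+07.
a₂ = 7.42e+06 · (2.97271e+07)^(2/3) m ≈ 7.12e+11 m = 7.12 × 10^11 m.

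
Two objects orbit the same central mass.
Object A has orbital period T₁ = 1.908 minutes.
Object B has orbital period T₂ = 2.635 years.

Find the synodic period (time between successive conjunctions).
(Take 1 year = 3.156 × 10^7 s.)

Convert to SI: T₁ = 1.908 minutes = 114.48 s; T₂ = 2.635 years = 8.31606e+07 s.
T_syn = |T₁ · T₂ / (T₁ − T₂)|.
T_syn = |114.48 · 8.31606e+07 / (114.48 − 8.31606e+07)| s ≈ 114.5 s = 1.908 minutes.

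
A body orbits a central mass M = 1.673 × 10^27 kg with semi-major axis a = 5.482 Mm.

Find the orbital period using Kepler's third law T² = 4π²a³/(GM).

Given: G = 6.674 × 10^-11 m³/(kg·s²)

Convert to SI: a = 5.482 Mm = 5.482e+06 m.
GM = G · M = 6.674e-11 · 1.673e+27 = 1.11656e+17 m³/s².
Kepler's third law: T = 2π √(a³ / GM).
Substituting a = 5.482e+06 m and GM = 1.11656e+17 m³/s²:
T = 2π √((5.482e+06)³ / 1.11656e+17) s
T ≈ 241.4 s = 4.023 minutes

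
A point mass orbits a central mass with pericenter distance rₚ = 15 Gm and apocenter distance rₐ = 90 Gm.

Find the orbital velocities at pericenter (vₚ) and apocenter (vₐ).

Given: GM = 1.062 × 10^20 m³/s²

Convert to SI: rₚ = 15 Gm = 1.5e+10 m; rₐ = 90 Gm = 9e+10 m.
Use the vis-viva equation v² = GM(2/r − 1/a) with a = (rₚ + rₐ)/2 = (1.5e+10 + 9e+10)/2 = 5.25e+10 m.
vₚ = √(GM · (2/rₚ − 1/a)) = √(1.062e+20 · (2/1.5e+10 − 1/5.25e+10)) m/s ≈ 1.102e+05 m/s = 110.2 km/s.
vₐ = √(GM · (2/rₐ − 1/a)) = √(1.062e+20 · (2/9e+10 − 1/5.25e+10)) m/s ≈ 1.836e+04 m/s = 18.36 km/s.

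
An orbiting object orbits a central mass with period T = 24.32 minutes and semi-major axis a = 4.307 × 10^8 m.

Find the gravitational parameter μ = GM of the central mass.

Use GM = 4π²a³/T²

Convert to SI: T = 24.32 minutes = 1459.2 s.
GM = 4π² · a³ / T².
GM = 4π² · (4.307e+08)³ / (1459.2)² m³/s² ≈ 1.481e+21 m³/s² = 1.481 × 10^21 m³/s².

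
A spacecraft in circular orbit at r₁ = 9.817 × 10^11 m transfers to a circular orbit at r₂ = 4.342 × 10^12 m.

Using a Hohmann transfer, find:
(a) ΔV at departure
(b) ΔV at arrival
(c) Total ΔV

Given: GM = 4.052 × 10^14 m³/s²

Transfer semi-major axis: a_t = (r₁ + r₂)/2 = (9.817e+11 + 4.342e+12)/2 = 2.66185e+12 m.
Circular speeds: v₁ = √(GM/r₁) = 20.3163 m/s, v₂ = √(GM/r₂) = 9.66028 m/s.
Transfer speeds (vis-viva v² = GM(2/r − 1/a_t)): v₁ᵗ = 25.9477 m/s, v₂ᵗ = 5.86661 m/s.
(a) ΔV₁ = |v₁ᵗ − v₁| ≈ 5.631 m/s = 5.631 m/s.
(b) ΔV₂ = |v₂ − v₂ᵗ| ≈ 3.794 m/s = 3.794 m/s.
(c) ΔV_total = ΔV₁ + ΔV₂ ≈ 9.425 m/s = 9.425 m/s.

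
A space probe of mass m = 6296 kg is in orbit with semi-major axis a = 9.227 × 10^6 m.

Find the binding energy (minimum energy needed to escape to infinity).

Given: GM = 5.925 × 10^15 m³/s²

Total orbital energy is E = −GMm/(2a); binding energy is E_bind = −E = GMm/(2a).
E_bind = 5.925e+15 · 6296 / (2 · 9.227e+06) J ≈ 2.021e+12 J = 2.021 TJ.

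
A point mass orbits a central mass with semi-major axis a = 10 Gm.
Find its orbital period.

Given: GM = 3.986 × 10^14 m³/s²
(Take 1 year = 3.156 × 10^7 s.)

Convert to SI: a = 10 Gm = 1e+10 m.
Kepler's third law: T = 2π √(a³ / GM).
Substituting a = 1e+10 m and GM = 3.986e+14 m³/s²:
T = 2π √((1e+10)³ / 3.986e+14) s
T ≈ 3.147e+08 s = 9.972 years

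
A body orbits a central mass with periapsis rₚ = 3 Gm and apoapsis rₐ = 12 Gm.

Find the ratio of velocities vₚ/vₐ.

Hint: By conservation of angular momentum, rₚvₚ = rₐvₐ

Convert to SI: rₚ = 3 Gm = 3e+09 m; rₐ = 12 Gm = 1.2e+10 m.
Conservation of angular momentum gives rₚvₚ = rₐvₐ, so vₚ/vₐ = rₐ/rₚ.
vₚ/vₐ = 1.2e+10 / 3e+09 ≈ 4.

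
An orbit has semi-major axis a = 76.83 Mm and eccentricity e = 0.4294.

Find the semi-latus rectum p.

Convert to SI: a = 76.83 Mm = 7.683e+07 m.
p = a (1 − e²).
p = 7.683e+07 · (1 − (0.4294)²) = 7.683e+07 · 0.815616 ≈ 6.266e+07 m = 62.66 Mm.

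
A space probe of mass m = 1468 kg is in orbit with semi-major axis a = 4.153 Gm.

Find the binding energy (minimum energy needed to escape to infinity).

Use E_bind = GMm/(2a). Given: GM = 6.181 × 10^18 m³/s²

Convert to SI: a = 4.153 Gm = 4.153e+09 m.
Total orbital energy is E = −GMm/(2a); binding energy is E_bind = −E = GMm/(2a).
E_bind = 6.181e+18 · 1468 / (2 · 4.153e+09) J ≈ 1.092e+12 J = 1.092 TJ.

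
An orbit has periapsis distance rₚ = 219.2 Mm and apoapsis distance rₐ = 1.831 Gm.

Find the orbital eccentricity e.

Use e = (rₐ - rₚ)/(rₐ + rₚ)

Convert to SI: rₚ = 219.2 Mm = 2.192e+08 m; rₐ = 1.831 Gm = 1.831e+09 m.
e = (rₐ − rₚ) / (rₐ + rₚ).
e = (1.831e+09 − 2.192e+08) / (1.831e+09 + 2.192e+08) = 1.6118e+09 / 2.0502e+09 ≈ 0.7862.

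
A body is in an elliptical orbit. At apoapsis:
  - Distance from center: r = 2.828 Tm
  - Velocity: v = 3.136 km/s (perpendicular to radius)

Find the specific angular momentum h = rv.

Convert to SI: r = 2.828 Tm = 2.828e+12 m; v = 3.136 km/s = 3136 m/s.
With v perpendicular to r, h = r · v.
h = 2.828e+12 · 3136 m²/s ≈ 8.869e+15 m²/s.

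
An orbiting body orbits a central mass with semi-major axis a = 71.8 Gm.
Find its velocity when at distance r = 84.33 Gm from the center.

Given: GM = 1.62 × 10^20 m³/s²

Convert to SI: a = 71.8 Gm = 7.18e+10 m; r = 84.33 Gm = 8.433e+10 m.
Vis-viva: v = √(GM · (2/r − 1/a)).
2/r − 1/a = 2/8.433e+10 − 1/7.18e+10 = 9.78878e-12 m⁻¹.
v = √(1.62e+20 · 9.78878e-12) m/s ≈ 3.982e+04 m/s = 39.82 km/s.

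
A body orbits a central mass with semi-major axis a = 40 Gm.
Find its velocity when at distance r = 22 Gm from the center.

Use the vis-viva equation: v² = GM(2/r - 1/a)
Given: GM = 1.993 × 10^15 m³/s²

Convert to SI: a = 40 Gm = 4e+10 m; r = 22 Gm = 2.2e+10 m.
Vis-viva: v = √(GM · (2/r − 1/a)).
2/r − 1/a = 2/2.2e+10 − 1/4e+10 = 6.59091e-11 m⁻¹.
v = √(1.993e+15 · 6.59091e-11) m/s ≈ 362.4 m/s = 362.4 m/s.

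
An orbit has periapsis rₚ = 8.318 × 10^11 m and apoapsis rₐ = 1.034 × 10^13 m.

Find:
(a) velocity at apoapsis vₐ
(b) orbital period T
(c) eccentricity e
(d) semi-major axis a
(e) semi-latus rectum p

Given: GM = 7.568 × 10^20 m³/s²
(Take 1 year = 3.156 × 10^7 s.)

(a) With a = (rₚ + rₐ)/2 = 5.5859e+12 m, vₐ = √(GM (2/rₐ − 1/a)) = √(7.568e+20 · (2/1.034e+13 − 1/5.5859e+12)) m/s ≈ 3301 m/s
(b) With a = (rₚ + rₐ)/2 = 5.5859e+12 m, T = 2π √(a³/GM) = 2π √((5.5859e+12)³/7.568e+20) s ≈ 3.015e+09 s
(c) e = (rₐ − rₚ)/(rₐ + rₚ) = (1.034e+13 − 8.318e+11)/(1.034e+13 + 8.318e+11) ≈ 0.8511
(d) a = (rₚ + rₐ)/2 = (8.318e+11 + 1.034e+13)/2 ≈ 5.586e+12 m
(e) From a = (rₚ + rₐ)/2 = 5.5859e+12 m and e = (rₐ − rₚ)/(rₐ + rₚ) = 0.851089, p = a(1 − e²) = 5.5859e+12 · (1 − (0.851089)²) ≈ 1.54e+12 m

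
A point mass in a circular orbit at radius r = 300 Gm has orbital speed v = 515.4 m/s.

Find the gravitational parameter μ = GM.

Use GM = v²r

Convert to SI: r = 300 Gm = 3e+11 m.
For a circular orbit v² = GM/r, so GM = v² · r.
GM = (515.4)² · 3e+11 m³/s² ≈ 7.969e+16 m³/s² = 7.969 × 10^16 m³/s².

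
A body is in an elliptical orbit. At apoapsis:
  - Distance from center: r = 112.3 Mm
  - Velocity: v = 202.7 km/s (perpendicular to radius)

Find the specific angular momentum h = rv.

Convert to SI: r = 112.3 Mm = 1.123e+08 m; v = 202.7 km/s = 202700 m/s.
With v perpendicular to r, h = r · v.
h = 1.123e+08 · 202700 m²/s ≈ 2.276e+13 m²/s.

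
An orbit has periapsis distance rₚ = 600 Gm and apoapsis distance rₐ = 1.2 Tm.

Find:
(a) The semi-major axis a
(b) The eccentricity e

Convert to SI: rₚ = 600 Gm = 6e+11 m; rₐ = 1.2 Tm = 1.2e+12 m.
(a) a = (rₚ + rₐ) / 2 = (6e+11 + 1.2e+12) / 2 ≈ 9e+11 m = 900 Gm.
(b) e = (rₐ − rₚ) / (rₐ + rₚ) = (1.2e+12 − 6e+11) / (1.2e+12 + 6e+11) ≈ 0.3333.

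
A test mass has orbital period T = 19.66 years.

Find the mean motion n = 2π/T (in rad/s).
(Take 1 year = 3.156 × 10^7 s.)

Convert to SI: T = 19.66 years = 6.2047e+08 s.
n = 2π / T.
n = 2π / 6.2047e+08 s ≈ 1.013e-08 rad/s.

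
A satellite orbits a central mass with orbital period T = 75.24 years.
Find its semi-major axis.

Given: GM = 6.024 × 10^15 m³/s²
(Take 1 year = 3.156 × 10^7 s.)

Convert to SI: T = 75.24 years = 2.37457e+09 s.
Invert Kepler's third law: a = (GM · T² / (4π²))^(1/3).
Substituting T = 2.37457e+09 s and GM = 6.024e+15 m³/s²:
a = (6.024e+15 · (2.37457e+09)² / (4π²))^(1/3) m
a ≈ 9.511e+10 m = 95.11 Gm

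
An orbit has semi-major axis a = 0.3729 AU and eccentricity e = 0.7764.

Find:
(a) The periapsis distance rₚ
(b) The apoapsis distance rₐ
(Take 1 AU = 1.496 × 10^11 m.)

Convert to SI: a = 0.3729 AU = 5.57858e+10 m.
(a) rₚ = a(1 − e) = 5.57858e+10 · (1 − 0.7764) = 5.57858e+10 · 0.2236 ≈ 1.247e+10 m = 0.08338 AU.
(b) rₐ = a(1 + e) = 5.57858e+10 · (1 + 0.7764) = 5.57858e+10 · 1.7764 ≈ 9.91e+10 m = 0.6624 AU.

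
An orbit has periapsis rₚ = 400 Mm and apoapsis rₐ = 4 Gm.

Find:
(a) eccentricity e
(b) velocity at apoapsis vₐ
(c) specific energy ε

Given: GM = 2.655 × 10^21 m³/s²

Convert to SI: rₚ = 400 Mm = 4e+08 m; rₐ = 4 Gm = 4e+09 m.
(a) e = (rₐ − rₚ)/(rₐ + rₚ) = (4e+09 − 4e+08)/(4e+09 + 4e+08) ≈ 0.8182
(b) With a = (rₚ + rₐ)/2 = 2.2e+09 m, vₐ = √(GM (2/rₐ − 1/a)) = √(2.655e+21 · (2/4e+09 − 1/2.2e+09)) m/s ≈ 3.474e+05 m/s
(c) With a = (rₚ + rₐ)/2 = 2.2e+09 m, ε = −GM/(2a) = −2.655e+21/(2 · 2.2e+09) J/kg ≈ -6.034e+11 J/kg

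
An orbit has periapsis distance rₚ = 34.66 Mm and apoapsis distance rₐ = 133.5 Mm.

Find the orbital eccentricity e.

Convert to SI: rₚ = 34.66 Mm = 3.466e+07 m; rₐ = 133.5 Mm = 1.335e+08 m.
e = (rₐ − rₚ) / (rₐ + rₚ).
e = (1.335e+08 − 3.466e+07) / (1.335e+08 + 3.466e+07) = 9.884e+07 / 1.6816e+08 ≈ 0.5878.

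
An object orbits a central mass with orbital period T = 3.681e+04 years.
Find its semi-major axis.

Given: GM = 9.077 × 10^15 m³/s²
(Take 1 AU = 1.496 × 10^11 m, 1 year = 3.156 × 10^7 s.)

Convert to SI: T = 3.681e+04 years = 1.16172e+12 s.
Invert Kepler's third law: a = (GM · T² / (4π²))^(1/3).
Substituting T = 1.16172e+12 s and GM = 9.077e+15 m³/s²:
a = (9.077e+15 · (1.16172e+12)² / (4π²))^(1/3) m
a ≈ 6.77e+12 m = 45.25 AU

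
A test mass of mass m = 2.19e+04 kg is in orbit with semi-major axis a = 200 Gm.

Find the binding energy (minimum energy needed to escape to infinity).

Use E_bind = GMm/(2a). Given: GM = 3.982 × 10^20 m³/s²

Convert to SI: a = 200 Gm = 2e+11 m.
Total orbital energy is E = −GMm/(2a); binding energy is E_bind = −E = GMm/(2a).
E_bind = 3.982e+20 · 2.19e+04 / (2 · 2e+11) J ≈ 2.18e+13 J = 21.8 TJ.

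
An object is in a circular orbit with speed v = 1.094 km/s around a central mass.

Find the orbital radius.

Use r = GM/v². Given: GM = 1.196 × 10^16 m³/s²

Convert to SI: v = 1.094 km/s = 1094 m/s.
For a circular orbit, v² = GM / r, so r = GM / v².
r = 1.196e+16 / (1094)² m ≈ 9.993e+09 m = 9.993 Gm.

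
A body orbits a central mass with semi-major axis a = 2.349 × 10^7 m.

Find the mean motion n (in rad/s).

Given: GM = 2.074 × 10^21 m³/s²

n = √(GM / a³).
n = √(2.074e+21 / (2.349e+07)³) rad/s ≈ 0.4 rad/s.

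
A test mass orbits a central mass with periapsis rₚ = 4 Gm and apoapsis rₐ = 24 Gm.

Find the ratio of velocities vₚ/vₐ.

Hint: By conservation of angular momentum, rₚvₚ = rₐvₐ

Convert to SI: rₚ = 4 Gm = 4e+09 m; rₐ = 24 Gm = 2.4e+10 m.
Conservation of angular momentum gives rₚvₚ = rₐvₐ, so vₚ/vₐ = rₐ/rₚ.
vₚ/vₐ = 2.4e+10 / 4e+09 ≈ 6.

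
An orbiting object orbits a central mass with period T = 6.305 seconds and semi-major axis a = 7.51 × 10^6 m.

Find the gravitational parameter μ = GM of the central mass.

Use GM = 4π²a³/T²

GM = 4π² · a³ / T².
GM = 4π² · (7.51e+06)³ / (6.305)² m³/s² ≈ 4.206e+20 m³/s² = 4.206 × 10^20 m³/s².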